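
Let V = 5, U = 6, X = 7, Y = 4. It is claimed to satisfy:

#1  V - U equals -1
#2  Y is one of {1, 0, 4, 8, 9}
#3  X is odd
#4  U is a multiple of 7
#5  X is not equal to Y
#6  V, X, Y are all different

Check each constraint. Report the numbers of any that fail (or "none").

#1 V - U = 5 - 6 = -1  holds
#2 Y = 4 is in {1, 0, 4, 8, 9}  holds
#3 X = 7 is odd  holds
#4 6 = 7*0 + 6, so 7 does not divide 6  fails
#5 X = 7, Y = 4; distinct  holds
#6 values 5, 7, 4 are pairwise distinct  holds

Constraint 4 is violated.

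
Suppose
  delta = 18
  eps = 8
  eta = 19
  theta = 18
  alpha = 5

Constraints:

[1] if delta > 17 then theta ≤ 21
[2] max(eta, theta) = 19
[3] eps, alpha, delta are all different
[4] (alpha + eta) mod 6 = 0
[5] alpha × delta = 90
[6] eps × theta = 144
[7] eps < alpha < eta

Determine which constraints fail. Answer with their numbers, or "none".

[1] delta = 18 > 17, so we need theta ≤ 21; theta = 18 ≤ 21 — holds.
[2] max(19, 18) = 19 — holds.
[3] values 8, 5, 18 are pairwise distinct — holds.
[4] alpha + eta = 24; 24 mod 6 = 0 — holds.
[5] alpha × delta = 5 × 18 = 90 — holds.
[6] eps × theta = 8 × 18 = 144 — holds.
[7] values 8, 5, 19; eps = 8 is not < alpha = 5 — fails.

Constraint 7 does not hold.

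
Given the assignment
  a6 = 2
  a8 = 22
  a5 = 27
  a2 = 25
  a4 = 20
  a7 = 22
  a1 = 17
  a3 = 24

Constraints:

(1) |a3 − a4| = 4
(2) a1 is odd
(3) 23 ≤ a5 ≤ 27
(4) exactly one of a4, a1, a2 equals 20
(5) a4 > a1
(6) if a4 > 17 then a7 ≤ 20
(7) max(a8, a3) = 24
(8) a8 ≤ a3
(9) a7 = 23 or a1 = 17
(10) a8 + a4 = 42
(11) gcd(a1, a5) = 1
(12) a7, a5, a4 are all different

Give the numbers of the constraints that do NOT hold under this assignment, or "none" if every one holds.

Constraint 6 is violated.

(1) |24 − 20| = 4  true
(2) a1 = 17 is odd  true
(3) a5 = 27 lies in [23, 27]  true
(4) a4=20, a1=17, a2=25; 1 of them equals 20  true
(5) a4 = 20, a1 = 17; 20 > 17  true
(6) a4 = 20 > 17, so we need a7 ≤ 20; but a7 = 22 > 20  false
(7) max(22, 24) = 24  true
(8) a8 = 22, a3 = 24; 22 ≤ 24  true
(9) a7 = 22 ≠ 23, but a1 = 17 = 17 (second disjunct)  true
(10) a8 + a4 = 22 + 20 = 42  true
(11) gcd(17, 27) = 1  true
(12) values 22, 27, 20 are pairwise distinct  true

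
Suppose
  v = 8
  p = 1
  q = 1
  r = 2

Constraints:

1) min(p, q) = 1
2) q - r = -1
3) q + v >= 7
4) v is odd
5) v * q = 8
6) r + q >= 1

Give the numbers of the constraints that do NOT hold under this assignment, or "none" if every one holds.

Constraint 4 is violated.

1) min(1, 1) = 1  OK
2) q - r = 1 - 2 = -1  OK
3) q + v = 1 + 8 = 9; 9 ≥ 7  OK
4) v = 8 is even  FAIL
5) v * q = 8 * 1 = 8  OK
6) r + q = 2 + 1 = 3; 3 ≥ 1  OK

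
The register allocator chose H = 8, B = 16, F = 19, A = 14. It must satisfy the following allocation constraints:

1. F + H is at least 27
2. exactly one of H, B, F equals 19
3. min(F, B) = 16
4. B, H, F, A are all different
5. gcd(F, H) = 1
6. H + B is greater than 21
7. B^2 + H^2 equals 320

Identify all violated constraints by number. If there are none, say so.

None — every constraint holds.

1. F + H = 19 + 8 = 27; 27 ≥ 27 — holds.
2. H=8, B=16, F=19; 1 of them equals 19 — holds.
3. min(19, 16) = 16 — holds.
4. values 16, 8, 19, 14 are pairwise distinct — holds.
5. gcd(19, 8) = 1 — holds.
6. H + B = 8 + 16 = 24; 24 > 21 — holds.
7. B^2 + H^2 = 16^2 + 8^2 = 256 + 64 = 320 — holds.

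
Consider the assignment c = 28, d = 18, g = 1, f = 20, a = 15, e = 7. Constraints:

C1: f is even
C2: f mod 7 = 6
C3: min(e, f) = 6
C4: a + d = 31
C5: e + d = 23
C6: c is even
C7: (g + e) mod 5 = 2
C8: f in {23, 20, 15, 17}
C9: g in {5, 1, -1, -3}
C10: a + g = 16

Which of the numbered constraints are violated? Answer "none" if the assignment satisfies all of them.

The assignment fails constraints 3, 4, 5, and 7.

C1: f = 20 is even  true
C2: 20 mod 7 = 6  true
C3: min(7, 20) = 7, not 6  false
C4: a + d = 15 + 18 = 33, not 31  false
C5: e + d = 7 + 18 = 25, not 23  false
C6: c = 28 is even  true
C7: g + e = 8; 8 mod 5 = 3, not 2  false
C8: f = 20 is in {23, 20, 15, 17}  true
C9: g = 1 is in {5, 1, -1, -3}  true
C10: a + g = 15 + 1 = 16  true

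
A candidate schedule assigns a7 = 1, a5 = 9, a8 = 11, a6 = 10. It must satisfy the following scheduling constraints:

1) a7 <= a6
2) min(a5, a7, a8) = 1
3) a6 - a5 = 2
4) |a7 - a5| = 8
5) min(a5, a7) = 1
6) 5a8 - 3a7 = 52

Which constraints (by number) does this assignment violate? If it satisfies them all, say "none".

1) a7 = 1, a6 = 10; 1 ≤ 10  OK
2) min(9, 1, 11) = 1  OK
3) a6 - a5 = 10 - 9 = 1, not 2  FAIL
4) |1 - 9| = 8  OK
5) min(9, 1) = 1  OK
6) 5a8 - 3a7 = 5(11) - 3(1) = 52  OK

The assignment fails constraint 3.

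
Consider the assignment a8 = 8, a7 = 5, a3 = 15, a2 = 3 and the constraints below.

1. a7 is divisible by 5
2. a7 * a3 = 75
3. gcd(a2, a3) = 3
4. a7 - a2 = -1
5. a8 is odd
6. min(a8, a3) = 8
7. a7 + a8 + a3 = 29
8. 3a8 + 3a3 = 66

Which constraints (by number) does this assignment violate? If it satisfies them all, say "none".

1. 5 / 5 = 1, so 5 divides 5  ✓
2. a7 * a3 = 5 * 15 = 75  ✓
3. gcd(3, 15) = 3  ✓
4. a7 - a2 = 5 - 3 = 2, not -1  ✗
5. a8 = 8 is even  ✗
6. min(8, 15) = 8  ✓
7. a7 + a8 + a3 = 5 + 8 + 15 = 28, not 29  ✗
8. 3a8 + 3a3 = 3(8) + 3(15) = 69, not 66  ✗

Constraints 4, 5, 7, 8 do not hold.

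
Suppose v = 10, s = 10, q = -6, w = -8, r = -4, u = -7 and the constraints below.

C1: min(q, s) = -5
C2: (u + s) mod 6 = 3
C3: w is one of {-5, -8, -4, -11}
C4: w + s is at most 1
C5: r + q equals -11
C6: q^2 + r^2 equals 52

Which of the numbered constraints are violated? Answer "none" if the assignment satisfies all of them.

No — constraints 1, 4, and 5 are not satisfied.

C1: min(-6, 10) = -6, not -5  ✘
C2: u + s = 3; 3 mod 6 = 3  ✔
C3: w = -8 is in {-5, -8, -4, -11}  ✔
C4: w + s = -8 + 10 = 2; 2 > 1, bound 1 not met  ✘
C5: r + q = -4 + (-6) = -10, not -11  ✘
C6: q^2 + r^2 = (-6)^2 + (-4)^2 = 36 + 16 = 52  ✔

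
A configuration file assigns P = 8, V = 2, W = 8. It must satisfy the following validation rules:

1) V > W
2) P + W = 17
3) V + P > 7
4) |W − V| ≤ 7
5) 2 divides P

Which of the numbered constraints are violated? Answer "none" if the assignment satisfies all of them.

Violated: 1 and 2.

1) V = 2, W = 8; 2 ≤ 8 (want >)  ✗
2) P + W = 8 + 8 = 16, not 17  ✗
3) V + P = 2 + 8 = 10; 10 > 7  ✓
4) |8 − 2| = 6; 6 ≤ 7  ✓
5) 8 / 2 = 4, so 2 divides 8  ✓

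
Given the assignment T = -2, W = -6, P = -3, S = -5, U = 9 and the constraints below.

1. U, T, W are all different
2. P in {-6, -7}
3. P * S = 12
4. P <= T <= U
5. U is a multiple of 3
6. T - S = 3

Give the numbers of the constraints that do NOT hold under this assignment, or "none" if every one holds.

1. values 9, -2, -6 are pairwise distinct  OK
2. P = -3 is not in {-6, -7}  FAIL
3. P * S = -3 * (-5) = 15, not 12  FAIL
4. values -3 <= -2 <= 9  OK
5. 9 / 3 = 3, so 3 divides 9  OK
6. T - S = -2 - (-5) = 3  OK

Constraints 2 and 3 are violated.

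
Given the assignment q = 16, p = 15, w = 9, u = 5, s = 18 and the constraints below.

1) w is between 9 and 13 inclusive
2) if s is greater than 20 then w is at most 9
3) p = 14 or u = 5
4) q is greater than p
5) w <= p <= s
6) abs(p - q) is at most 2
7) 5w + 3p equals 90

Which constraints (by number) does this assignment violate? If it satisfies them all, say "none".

1) w = 9 lies in [9, 13] — satisfied.
2) s = 18, not > 20; antecedent false, conditional vacuously true — satisfied.
3) p = 15 ≠ 14, but u = 5 = 5 (second disjunct) — satisfied.
4) q = 16, p = 15; 16 > 15 — satisfied.
5) values 9 <= 15 <= 18 — satisfied.
6) abs(15 - 16) = 1; 1 ≤ 2 — satisfied.
7) 5w + 3p = 5(9) + 3(15) = 90 — satisfied.

No violations.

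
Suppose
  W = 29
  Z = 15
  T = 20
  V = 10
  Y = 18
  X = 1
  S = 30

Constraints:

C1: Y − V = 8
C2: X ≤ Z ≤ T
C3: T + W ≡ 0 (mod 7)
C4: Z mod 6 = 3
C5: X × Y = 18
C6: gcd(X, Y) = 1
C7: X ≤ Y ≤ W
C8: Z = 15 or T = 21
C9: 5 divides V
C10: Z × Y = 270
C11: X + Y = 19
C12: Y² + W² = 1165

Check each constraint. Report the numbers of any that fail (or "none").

C1: Y − V = 18 − 10 = 8  ✔
C2: values 1 ≤ 15 ≤ 20  ✔
C3: T + W = 49; 49 mod 7 = 0  ✔
C4: 15 mod 6 = 3  ✔
C5: X × Y = 1 × 18 = 18  ✔
C6: gcd(1, 18) = 1  ✔
C7: values 1 ≤ 18 ≤ 29  ✔
C8: Z = 15 = 15 (first disjunct)  ✔
C9: 10 / 5 = 2, so 5 divides 10  ✔
C10: Z × Y = 15 × 18 = 270  ✔
C11: X + Y = 1 + 18 = 19  ✔
C12: Y² + W² = 18² + 29² = 324 + 841 = 1165  ✔

No violations.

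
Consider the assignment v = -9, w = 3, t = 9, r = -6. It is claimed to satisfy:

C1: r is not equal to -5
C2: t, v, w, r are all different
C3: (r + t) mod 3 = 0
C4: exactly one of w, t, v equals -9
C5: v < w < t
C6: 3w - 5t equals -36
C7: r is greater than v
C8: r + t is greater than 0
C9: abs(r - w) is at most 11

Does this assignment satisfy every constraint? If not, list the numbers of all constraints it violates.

C1: r = -6, and -6 ≠ -5  ✓
C2: values 9, -9, 3, -6 are pairwise distinct  ✓
C3: r + t = 3; 3 mod 3 = 0  ✓
C4: w=3, t=9, v=-9; 1 of them equals -9  ✓
C5: values -9 < 3 < 9  ✓
C6: 3w - 5t = 3(3) - 5(9) = -36  ✓
C7: r = -6, v = -9; -6 > -9  ✓
C8: r + t = -6 + 9 = 3; 3 > 0  ✓
C9: abs(-6 - 3) = 9; 9 ≤ 11  ✓

The assignment satisfies every constraint.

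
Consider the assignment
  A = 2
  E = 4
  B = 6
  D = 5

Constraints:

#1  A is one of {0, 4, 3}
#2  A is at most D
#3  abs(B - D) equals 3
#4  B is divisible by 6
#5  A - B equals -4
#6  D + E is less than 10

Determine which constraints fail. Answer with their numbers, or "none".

The assignment fails constraints 1 and 3.

#1 A = 2 is not in {0, 4, 3}  false
#2 A = 2, D = 5; 2 ≤ 5  true
#3 abs(6 - 5) = 1, not 3  false
#4 6 / 6 = 1, so 6 divides 6  true
#5 A - B = 2 - 6 = -4  true
#6 D + E = 5 + 4 = 9; 9 < 10  true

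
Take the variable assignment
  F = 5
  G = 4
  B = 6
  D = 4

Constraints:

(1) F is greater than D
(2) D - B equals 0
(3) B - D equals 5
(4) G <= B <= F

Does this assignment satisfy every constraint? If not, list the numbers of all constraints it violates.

No — constraints 2, 3, and 4 are not satisfied.

(1) F = 5, D = 4; 5 > 4  true
(2) D - B = 4 - 6 = -2, not 0  false
(3) B - D = 6 - 4 = 2, not 5  false
(4) values 4, 6, 5; B = 6 is not <= F = 5  false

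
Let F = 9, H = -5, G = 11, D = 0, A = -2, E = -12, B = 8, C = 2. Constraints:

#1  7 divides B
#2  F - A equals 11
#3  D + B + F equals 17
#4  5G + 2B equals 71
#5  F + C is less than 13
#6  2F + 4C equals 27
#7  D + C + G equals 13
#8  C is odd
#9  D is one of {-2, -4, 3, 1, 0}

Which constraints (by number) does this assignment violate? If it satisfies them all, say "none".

Constraints 1, 6, and 8 do not hold.

#1 8 = 7*1 + 1, so 7 does not divide 8  false
#2 F - A = 9 - (-2) = 11  true
#3 D + B + F = 0 + 8 + 9 = 17  true
#4 5G + 2B = 5(11) + 2(8) = 71  true
#5 F + C = 9 + 2 = 11; 11 < 13  true
#6 2F + 4C = 2(9) + 4(2) = 26, not 27  false
#7 D + C + G = 0 + 2 + 11 = 13  true
#8 C = 2 is even  false
#9 D = 0 is in {-2, -4, 3, 1, 0}  true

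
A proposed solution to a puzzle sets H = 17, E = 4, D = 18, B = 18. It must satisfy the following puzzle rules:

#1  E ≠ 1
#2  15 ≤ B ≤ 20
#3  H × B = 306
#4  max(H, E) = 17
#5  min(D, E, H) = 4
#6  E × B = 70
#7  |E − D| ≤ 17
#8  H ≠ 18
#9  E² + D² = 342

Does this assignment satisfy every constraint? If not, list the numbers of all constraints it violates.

#1 E = 4, and 4 ≠ 1  holds
#2 B = 18 lies in [15, 20]  holds
#3 H × B = 17 × 18 = 306  holds
#4 max(17, 4) = 17  holds
#5 min(18, 4, 17) = 4  holds
#6 E × B = 4 × 18 = 72, not 70  fails
#7 |4 − 18| = 14; 14 ≤ 17  holds
#8 H = 17, and 17 ≠ 18  holds
#9 E² + D² = 4² + 18² = 16 + 324 = 340, not 342  fails

Violated: 6, 9.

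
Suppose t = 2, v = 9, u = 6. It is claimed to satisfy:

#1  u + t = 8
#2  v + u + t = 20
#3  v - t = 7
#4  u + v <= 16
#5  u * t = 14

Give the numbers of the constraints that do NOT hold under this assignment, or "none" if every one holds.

#1 u + t = 6 + 2 = 8  holds
#2 v + u + t = 9 + 6 + 2 = 17, not 20  fails
#3 v - t = 9 - 2 = 7  holds
#4 u + v = 6 + 9 = 15; 15 ≤ 16  holds
#5 u * t = 6 * 2 = 12, not 14  fails

The assignment fails constraints 2 and 5.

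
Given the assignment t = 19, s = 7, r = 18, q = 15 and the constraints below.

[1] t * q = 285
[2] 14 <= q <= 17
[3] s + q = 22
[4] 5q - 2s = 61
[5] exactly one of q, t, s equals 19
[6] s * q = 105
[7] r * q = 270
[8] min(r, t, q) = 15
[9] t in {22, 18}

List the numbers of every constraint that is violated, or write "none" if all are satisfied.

[1] t * q = 19 * 15 = 285  true
[2] q = 15 lies in [14, 17]  true
[3] s + q = 7 + 15 = 22  true
[4] 5q - 2s = 5(15) - 2(7) = 61  true
[5] q=15, t=19, s=7; 1 of them equals 19  true
[6] s * q = 7 * 15 = 105  true
[7] r * q = 18 * 15 = 270  true
[8] min(18, 19, 15) = 15  true
[9] t = 19 is not in {22, 18}  false

Constraint 9 is violated.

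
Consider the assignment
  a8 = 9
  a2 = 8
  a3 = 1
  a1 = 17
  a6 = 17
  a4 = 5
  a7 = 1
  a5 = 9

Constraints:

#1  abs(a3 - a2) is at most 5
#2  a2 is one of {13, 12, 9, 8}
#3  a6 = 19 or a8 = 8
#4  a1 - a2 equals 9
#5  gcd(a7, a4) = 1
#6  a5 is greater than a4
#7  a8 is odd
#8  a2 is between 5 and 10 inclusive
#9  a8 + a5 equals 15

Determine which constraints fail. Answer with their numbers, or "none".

#1 abs(1 - 8) = 7; 7 > 5, exceeds bound 5  ✘
#2 a2 = 8 is in {13, 12, 9, 8}  ✔
#3 a6 = 17 ≠ 19 and a8 = 9 ≠ 8; both disjuncts false  ✘
#4 a1 - a2 = 17 - 8 = 9  ✔
#5 gcd(1, 5) = 1  ✔
#6 a5 = 9, a4 = 5; 9 > 5  ✔
#7 a8 = 9 is odd  ✔
#8 a2 = 8 lies in [5, 10]  ✔
#9 a8 + a5 = 9 + 9 = 18, not 15  ✘

The assignment fails constraints 1, 3, 9.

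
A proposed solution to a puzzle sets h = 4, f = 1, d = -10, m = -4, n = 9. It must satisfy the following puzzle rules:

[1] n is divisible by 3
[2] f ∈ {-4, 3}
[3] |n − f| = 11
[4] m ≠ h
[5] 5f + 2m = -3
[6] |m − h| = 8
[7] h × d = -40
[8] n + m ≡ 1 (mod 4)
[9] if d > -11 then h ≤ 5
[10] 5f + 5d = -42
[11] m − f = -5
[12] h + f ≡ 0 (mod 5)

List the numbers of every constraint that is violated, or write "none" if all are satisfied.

Constraints 2, 3, and 10 do not hold.

[1] 9 / 3 = 3, so 3 divides 9 — satisfied.
[2] f = 1 is not in {-4, 3} — violated.
[3] |9 − 1| = 8, not 11 — violated.
[4] m = -4, h = 4; distinct — satisfied.
[5] 5f + 2m = 5(1) + 2(-4) = -3 — satisfied.
[6] |-4 − 4| = 8 — satisfied.
[7] h × d = 4 × (-10) = -40 — satisfied.
[8] n + m = 5; 5 mod 4 = 1 — satisfied.
[9] d = -10 > -11, so we need h ≤ 5; h = 4 ≤ 5 — satisfied.
[10] 5f + 5d = 5(1) + 5(-10) = -45, not -42 — violated.
[11] m − f = -4 − 1 = -5 — satisfied.
[12] h + f = 5; 5 mod 5 = 0 — satisfied.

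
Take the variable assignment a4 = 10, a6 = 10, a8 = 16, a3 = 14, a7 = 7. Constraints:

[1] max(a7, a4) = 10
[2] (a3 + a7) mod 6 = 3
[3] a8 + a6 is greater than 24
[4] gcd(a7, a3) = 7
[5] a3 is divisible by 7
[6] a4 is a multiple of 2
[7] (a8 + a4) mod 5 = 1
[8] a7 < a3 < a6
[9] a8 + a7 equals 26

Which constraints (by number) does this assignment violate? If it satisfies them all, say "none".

[1] max(7, 10) = 10  OK
[2] a3 + a7 = 21; 21 mod 6 = 3  OK
[3] a8 + a6 = 16 + 10 = 26; 26 > 24  OK
[4] gcd(7, 14) = 7  OK
[5] 14 / 7 = 2, so 7 divides 14  OK
[6] 10 / 2 = 5, so 2 divides 10  OK
[7] a8 + a4 = 26; 26 mod 5 = 1  OK
[8] values 7, 14, 10; a3 = 14 is not < a6 = 10  FAIL
[9] a8 + a7 = 16 + 7 = 23, not 26  FAIL

No — constraints 8 and 9 are not satisfied.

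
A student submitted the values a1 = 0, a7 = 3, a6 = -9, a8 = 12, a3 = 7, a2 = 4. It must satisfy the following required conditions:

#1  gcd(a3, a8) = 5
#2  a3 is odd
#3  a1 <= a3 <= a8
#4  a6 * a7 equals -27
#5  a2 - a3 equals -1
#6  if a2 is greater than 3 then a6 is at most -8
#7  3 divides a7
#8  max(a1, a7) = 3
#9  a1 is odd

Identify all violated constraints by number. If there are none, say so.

Violated: 1, 5, and 9.

#1 gcd(7, 12) = 1, not 5 — fails.
#2 a3 = 7 is odd — holds.
#3 values 0 <= 7 <= 12 — holds.
#4 a6 * a7 = -9 * 3 = -27 — holds.
#5 a2 - a3 = 4 - 7 = -3, not -1 — fails.
#6 a2 = 4 > 3, so we need a6 ≤ -8; a6 = -9 ≤ -8 — holds.
#7 3 / 3 = 1, so 3 divides 3 — holds.
#8 max(0, 3) = 3 — holds.
#9 a1 = 0 is even — fails.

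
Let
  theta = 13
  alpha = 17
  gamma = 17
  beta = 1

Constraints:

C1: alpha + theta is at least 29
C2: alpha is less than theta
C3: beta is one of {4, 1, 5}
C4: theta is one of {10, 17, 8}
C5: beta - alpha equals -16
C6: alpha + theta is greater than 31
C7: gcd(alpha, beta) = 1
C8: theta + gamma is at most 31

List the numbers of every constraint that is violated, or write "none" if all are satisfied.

No — constraints 2, 4, and 6 are not satisfied.

C1: alpha + theta = 17 + 13 = 30; 30 ≥ 29  yes
C2: alpha = 17, theta = 13; 17 ≥ 13 (want <)  no
C3: beta = 1 is in {4, 1, 5}  yes
C4: theta = 13 is not in {10, 17, 8}  no
C5: beta - alpha = 1 - 17 = -16  yes
C6: alpha + theta = 17 + 13 = 30; 30 ≤ 31, bound 31 not met  no
C7: gcd(17, 1) = 1  yes
C8: theta + gamma = 13 + 17 = 30; 30 ≤ 31  yes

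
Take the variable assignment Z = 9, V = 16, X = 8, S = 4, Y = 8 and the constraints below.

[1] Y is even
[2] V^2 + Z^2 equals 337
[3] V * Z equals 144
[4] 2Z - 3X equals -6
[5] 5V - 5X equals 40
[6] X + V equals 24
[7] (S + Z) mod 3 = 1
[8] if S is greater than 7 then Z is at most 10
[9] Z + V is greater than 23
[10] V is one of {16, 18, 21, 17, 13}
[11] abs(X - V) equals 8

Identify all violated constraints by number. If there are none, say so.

All constraints are satisfied.

[1] Y = 8 is even — holds.
[2] V^2 + Z^2 = 16^2 + 9^2 = 256 + 81 = 337 — holds.
[3] V * Z = 16 * 9 = 144 — holds.
[4] 2Z - 3X = 2(9) - 3(8) = -6 — holds.
[5] 5V - 5X = 5(16) - 5(8) = 40 — holds.
[6] X + V = 8 + 16 = 24 — holds.
[7] S + Z = 13; 13 mod 3 = 1 — holds.
[8] S = 4, not > 7; antecedent false, conditional vacuously true — holds.
[9] Z + V = 9 + 16 = 25; 25 > 23 — holds.
[10] V = 16 is in {16, 18, 21, 17, 13} — holds.
[11] abs(8 - 16) = 8 — holds.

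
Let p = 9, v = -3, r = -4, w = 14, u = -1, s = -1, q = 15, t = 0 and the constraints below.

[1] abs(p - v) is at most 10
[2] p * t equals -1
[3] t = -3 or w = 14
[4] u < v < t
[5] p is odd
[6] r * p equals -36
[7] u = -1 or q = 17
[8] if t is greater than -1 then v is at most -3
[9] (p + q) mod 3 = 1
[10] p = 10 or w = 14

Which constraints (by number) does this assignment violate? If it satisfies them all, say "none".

[1] abs(9 - (-3)) = 12; 12 > 10, exceeds bound 10 — does not hold.
[2] p * t = 9 * 0 = 0, not -1 — does not hold.
[3] t = 0 ≠ -3, but w = 14 = 14 (second disjunct) — holds.
[4] values -1, -3, 0; u = -1 is not < v = -3 — does not hold.
[5] p = 9 is odd — holds.
[6] r * p = -4 * 9 = -36 — holds.
[7] u = -1 = -1 (first disjunct) — holds.
[8] t = 0 > -1, so we need v ≤ -3; v = -3 ≤ -3 — holds.
[9] p + q = 24; 24 mod 3 = 0, not 1 — does not hold.
[10] p = 9 ≠ 10, but w = 14 = 14 (second disjunct) — holds.

Constraints 1, 2, 4, and 9 do not hold.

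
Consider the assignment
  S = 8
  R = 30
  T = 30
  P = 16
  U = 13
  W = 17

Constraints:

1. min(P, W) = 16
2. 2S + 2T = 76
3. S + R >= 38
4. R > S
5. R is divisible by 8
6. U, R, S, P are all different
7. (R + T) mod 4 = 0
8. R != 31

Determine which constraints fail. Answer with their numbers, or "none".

1. min(16, 17) = 16 — OK.
2. 2S + 2T = 2(8) + 2(30) = 76 — OK.
3. S + R = 8 + 30 = 38; 38 ≥ 38 — OK.
4. R = 30, S = 8; 30 > 8 — OK.
5. 30 = 8*3 + 6, so 8 does not divide 30 — violated.
6. values 13, 30, 8, 16 are pairwise distinct — OK.
7. R + T = 60; 60 mod 4 = 0 — OK.
8. R = 30, and 30 ≠ 31 — OK.

No — constraint 5 is not satisfied.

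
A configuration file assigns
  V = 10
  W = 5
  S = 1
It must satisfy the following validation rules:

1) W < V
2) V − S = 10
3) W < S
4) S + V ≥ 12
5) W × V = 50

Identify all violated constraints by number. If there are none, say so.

1) W = 5, V = 10; 5 < 10  ✓
2) V − S = 10 − 1 = 9, not 10  ✗
3) W = 5, S = 1; 5 ≥ 1 (want <)  ✗
4) S + V = 1 + 10 = 11; 11 < 12, bound 12 not met  ✗
5) W × V = 5 × 10 = 50  ✓

No — constraints 2, 3, and 4 are not satisfied.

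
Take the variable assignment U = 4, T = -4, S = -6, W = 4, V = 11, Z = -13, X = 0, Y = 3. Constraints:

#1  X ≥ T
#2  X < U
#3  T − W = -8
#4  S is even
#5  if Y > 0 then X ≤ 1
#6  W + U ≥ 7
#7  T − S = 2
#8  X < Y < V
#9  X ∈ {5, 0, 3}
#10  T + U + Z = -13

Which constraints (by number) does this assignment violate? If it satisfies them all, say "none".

#1 X = 0, T = -4; 0 ≥ -4  ✓
#2 X = 0, U = 4; 0 < 4  ✓
#3 T − W = -4 − 4 = -8  ✓
#4 S = -6 is even  ✓
#5 Y = 3 > 0, so we need X ≤ 1; X = 0 ≤ 1  ✓
#6 W + U = 4 + 4 = 8; 8 ≥ 7  ✓
#7 T − S = -4 − (-6) = 2  ✓
#8 values 0 < 3 < 11  ✓
#9 X = 0 is in {5, 0, 3}  ✓
#10 T + U + Z = -4 + 4 + (-13) = -13  ✓

No violations.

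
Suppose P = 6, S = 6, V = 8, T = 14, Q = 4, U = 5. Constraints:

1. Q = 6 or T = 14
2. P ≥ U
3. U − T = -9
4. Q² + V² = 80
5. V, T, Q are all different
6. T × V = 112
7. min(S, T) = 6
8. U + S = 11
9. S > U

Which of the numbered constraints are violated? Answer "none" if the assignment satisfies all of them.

No violations.

1. Q = 4 ≠ 6, but T = 14 = 14 (second disjunct) — satisfied.
2. P = 6, U = 5; 6 ≥ 5 — satisfied.
3. U − T = 5 − 14 = -9 — satisfied.
4. Q² + V² = 4² + 8² = 16 + 64 = 80 — satisfied.
5. values 8, 14, 4 are pairwise distinct — satisfied.
6. T × V = 14 × 8 = 112 — satisfied.
7. min(6, 14) = 6 — satisfied.
8. U + S = 5 + 6 = 11 — satisfied.
9. S = 6, U = 5; 6 > 5 — satisfied.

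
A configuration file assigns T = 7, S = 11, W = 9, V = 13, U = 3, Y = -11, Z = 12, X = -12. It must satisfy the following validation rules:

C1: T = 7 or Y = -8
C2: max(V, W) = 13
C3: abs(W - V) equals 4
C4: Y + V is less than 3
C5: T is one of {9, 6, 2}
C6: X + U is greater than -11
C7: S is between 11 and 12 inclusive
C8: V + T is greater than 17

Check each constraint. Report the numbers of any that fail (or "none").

C1: T = 7 = 7 (first disjunct) — holds.
C2: max(13, 9) = 13 — holds.
C3: abs(9 - 13) = 4 — holds.
C4: Y + V = -11 + 13 = 2; 2 < 3 — holds.
C5: T = 7 is not in {9, 6, 2} — fails.
C6: X + U = -12 + 3 = -9; -9 > -11 — holds.
C7: S = 11 lies in [11, 12] — holds.
C8: V + T = 13 + 7 = 20; 20 > 17 — holds.

Constraint 5 is violated.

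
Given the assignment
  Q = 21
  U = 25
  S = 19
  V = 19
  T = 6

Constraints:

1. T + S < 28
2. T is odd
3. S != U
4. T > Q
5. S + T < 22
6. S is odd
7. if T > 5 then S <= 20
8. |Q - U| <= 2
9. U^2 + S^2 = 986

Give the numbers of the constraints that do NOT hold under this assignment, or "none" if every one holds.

The assignment fails constraints 2, 4, 5, and 8.

1. T + S = 6 + 19 = 25; 25 < 28  OK
2. T = 6 is even  FAIL
3. S = 19, U = 25; distinct  OK
4. T = 6, Q = 21; 6 ≤ 21 (want >)  FAIL
5. S + T = 19 + 6 = 25; 25 ≥ 22, bound 22 not met  FAIL
6. S = 19 is odd  OK
7. T = 6 > 5, so we need S ≤ 20; S = 19 ≤ 20  OK
8. |21 - 25| = 4; 4 > 2, exceeds bound 2  FAIL
9. U^2 + S^2 = 25^2 + 19^2 = 625 + 361 = 986  OK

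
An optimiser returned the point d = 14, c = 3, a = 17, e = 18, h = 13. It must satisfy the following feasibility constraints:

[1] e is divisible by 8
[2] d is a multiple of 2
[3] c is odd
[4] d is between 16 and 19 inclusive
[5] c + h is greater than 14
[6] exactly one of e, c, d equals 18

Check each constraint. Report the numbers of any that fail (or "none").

Constraints 1, 4 are violated.

[1] 18 = 8*2 + 2, so 8 does not divide 18 — fails.
[2] 14 / 2 = 7, so 2 divides 14 — holds.
[3] c = 3 is odd — holds.
[4] d = 14 is outside [16, 19] — fails.
[5] c + h = 3 + 13 = 16; 16 > 14 — holds.
[6] e=18, c=3, d=14; 1 of them equals 18 — holds.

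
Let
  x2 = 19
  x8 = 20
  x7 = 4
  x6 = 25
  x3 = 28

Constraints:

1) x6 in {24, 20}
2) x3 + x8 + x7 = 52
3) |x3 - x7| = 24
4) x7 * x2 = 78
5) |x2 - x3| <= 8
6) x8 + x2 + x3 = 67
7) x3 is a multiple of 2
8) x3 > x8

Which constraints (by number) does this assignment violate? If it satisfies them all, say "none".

1) x6 = 25 is not in {24, 20} — violated.
2) x3 + x8 + x7 = 28 + 20 + 4 = 52 — satisfied.
3) |28 - 4| = 24 — satisfied.
4) x7 * x2 = 4 * 19 = 76, not 78 — violated.
5) |19 - 28| = 9; 9 > 8, exceeds bound 8 — violated.
6) x8 + x2 + x3 = 20 + 19 + 28 = 67 — satisfied.
7) 28 / 2 = 14, so 2 divides 28 — satisfied.
8) x3 = 28, x8 = 20; 28 > 20 — satisfied.

No — constraints 1, 4, 5 are not satisfied.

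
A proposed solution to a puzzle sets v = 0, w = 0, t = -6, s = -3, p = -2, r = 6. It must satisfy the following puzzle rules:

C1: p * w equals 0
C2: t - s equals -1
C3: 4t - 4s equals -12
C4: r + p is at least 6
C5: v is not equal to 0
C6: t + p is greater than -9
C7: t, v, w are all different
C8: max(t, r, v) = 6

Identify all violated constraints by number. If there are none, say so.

Constraints 2, 4, 5, 7 do not hold.

C1: p * w = -2 * 0 = 0 — holds.
C2: t - s = -6 - (-3) = -3, not -1 — does not hold.
C3: 4t - 4s = 4(-6) - 4(-3) = -12 — holds.
C4: r + p = 6 + (-2) = 4; 4 < 6, bound 6 not met — does not hold.
C5: v = 0, but 0 is required to differ — does not hold.
C6: t + p = -6 + (-2) = -8; -8 > -9 — holds.
C7: v = w = 0, not all different — does not hold.
C8: max(-6, 6, 0) = 6 — holds.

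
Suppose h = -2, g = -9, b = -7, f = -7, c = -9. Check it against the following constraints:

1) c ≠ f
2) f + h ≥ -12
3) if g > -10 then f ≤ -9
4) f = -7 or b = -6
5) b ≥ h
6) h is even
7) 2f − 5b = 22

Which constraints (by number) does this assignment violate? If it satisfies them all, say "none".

Constraints 3, 5, 7 do not hold.

1) c = -9, f = -7; distinct — satisfied.
2) f + h = -7 + (-2) = -9; -9 ≥ -12 — satisfied.
3) g = -9 > -10, so we need f ≤ -9; but f = -7 > -9 — violated.
4) f = -7 = -7 (first disjunct) — satisfied.
5) b = -7, h = -2; -7 < -2 (want ≥) — violated.
6) h = -2 is even — satisfied.
7) 2f − 5b = 2(-7) − 5(-7) = 21, not 22 — violated.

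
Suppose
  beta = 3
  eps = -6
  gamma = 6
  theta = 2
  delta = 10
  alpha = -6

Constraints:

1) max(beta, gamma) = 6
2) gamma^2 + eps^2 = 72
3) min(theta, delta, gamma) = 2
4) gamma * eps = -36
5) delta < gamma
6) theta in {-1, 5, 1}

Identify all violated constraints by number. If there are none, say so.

1) max(3, 6) = 6  true
2) gamma^2 + eps^2 = 6^2 + (-6)^2 = 36 + 36 = 72  true
3) min(2, 10, 6) = 2  true
4) gamma * eps = 6 * (-6) = -36  true
5) delta = 10, gamma = 6; 10 ≥ 6 (want <)  false
6) theta = 2 is not in {-1, 5, 1}  false

Violated: 5 and 6.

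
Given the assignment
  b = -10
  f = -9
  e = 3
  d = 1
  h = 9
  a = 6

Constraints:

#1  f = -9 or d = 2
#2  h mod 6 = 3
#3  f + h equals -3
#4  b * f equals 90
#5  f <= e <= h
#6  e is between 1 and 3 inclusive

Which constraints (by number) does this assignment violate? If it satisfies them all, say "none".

Violated: 3.

#1 f = -9 = -9 (first disjunct) — holds.
#2 9 mod 6 = 3 — holds.
#3 f + h = -9 + 9 = 0, not -3 — does not hold.
#4 b * f = -10 * (-9) = 90 — holds.
#5 values -9 <= 3 <= 9 — holds.
#6 e = 3 lies in [1, 3] — holds.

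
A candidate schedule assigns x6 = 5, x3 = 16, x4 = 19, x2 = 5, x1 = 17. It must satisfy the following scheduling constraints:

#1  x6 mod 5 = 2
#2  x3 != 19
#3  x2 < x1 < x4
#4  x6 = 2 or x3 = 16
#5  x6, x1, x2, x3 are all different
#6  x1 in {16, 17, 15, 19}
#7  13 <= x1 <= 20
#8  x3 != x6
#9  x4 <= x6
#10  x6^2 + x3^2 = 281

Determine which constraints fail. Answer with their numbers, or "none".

#1 5 mod 5 = 0, not 2  ✘
#2 x3 = 16, and 16 ≠ 19  ✔
#3 values 5 < 17 < 19  ✔
#4 x6 = 5 ≠ 2, but x3 = 16 = 16 (second disjunct)  ✔
#5 x6 = x2 = 5, not all different  ✘
#6 x1 = 17 is in {16, 17, 15, 19}  ✔
#7 x1 = 17 lies in [13, 20]  ✔
#8 x3 = 16, x6 = 5; distinct  ✔
#9 x4 = 19, x6 = 5; 19 > 5 (want ≤)  ✘
#10 x6^2 + x3^2 = 5^2 + 16^2 = 25 + 256 = 281  ✔

No — constraints 1, 5, and 9 are not satisfied.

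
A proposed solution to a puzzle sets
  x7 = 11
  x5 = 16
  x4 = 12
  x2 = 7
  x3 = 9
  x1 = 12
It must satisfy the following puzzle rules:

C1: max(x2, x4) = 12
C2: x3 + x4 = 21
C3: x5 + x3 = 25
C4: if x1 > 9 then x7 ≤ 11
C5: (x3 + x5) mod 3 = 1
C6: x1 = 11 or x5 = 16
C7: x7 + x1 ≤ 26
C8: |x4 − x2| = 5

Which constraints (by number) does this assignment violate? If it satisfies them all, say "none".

C1: max(7, 12) = 12 — satisfied.
C2: x3 + x4 = 9 + 12 = 21 — satisfied.
C3: x5 + x3 = 16 + 9 = 25 — satisfied.
C4: x1 = 12 > 9, so we need x7 ≤ 11; x7 = 11 ≤ 11 — satisfied.
C5: x3 + x5 = 25; 25 mod 3 = 1 — satisfied.
C6: x1 = 12 ≠ 11, but x5 = 16 = 16 (second disjunct) — satisfied.
C7: x7 + x1 = 11 + 12 = 23; 23 ≤ 26 — satisfied.
C8: |12 − 7| = 5 — satisfied.

No violations.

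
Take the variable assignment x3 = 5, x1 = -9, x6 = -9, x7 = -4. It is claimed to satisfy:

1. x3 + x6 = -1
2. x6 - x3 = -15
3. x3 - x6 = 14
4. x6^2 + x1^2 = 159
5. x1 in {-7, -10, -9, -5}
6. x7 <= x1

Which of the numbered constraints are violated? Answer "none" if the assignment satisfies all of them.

The assignment fails constraints 1, 2, 4, and 6.

1. x3 + x6 = 5 + (-9) = -4, not -1  no
2. x6 - x3 = -9 - 5 = -14, not -15  no
3. x3 - x6 = 5 - (-9) = 14  yes
4. x6^2 + x1^2 = (-9)^2 + (-9)^2 = 81 + 81 = 162, not 159  no
5. x1 = -9 is in {-7, -10, -9, -5}  yes
6. x7 = -4, x1 = -9; -4 > -9 (want ≤)  no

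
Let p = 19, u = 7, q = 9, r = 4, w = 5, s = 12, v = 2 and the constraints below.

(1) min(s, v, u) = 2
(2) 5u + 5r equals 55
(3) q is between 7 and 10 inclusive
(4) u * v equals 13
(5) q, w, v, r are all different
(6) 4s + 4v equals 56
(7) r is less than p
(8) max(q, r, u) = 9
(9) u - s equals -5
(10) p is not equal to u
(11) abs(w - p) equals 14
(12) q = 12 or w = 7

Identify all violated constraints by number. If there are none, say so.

Constraints 4, 12 do not hold.

(1) min(12, 2, 7) = 2  holds
(2) 5u + 5r = 5(7) + 5(4) = 55  holds
(3) q = 9 lies in [7, 10]  holds
(4) u * v = 7 * 2 = 14, not 13  fails
(5) values 9, 5, 2, 4 are pairwise distinct  holds
(6) 4s + 4v = 4(12) + 4(2) = 56  holds
(7) r = 4, p = 19; 4 < 19  holds
(8) max(9, 4, 7) = 9  holds
(9) u - s = 7 - 12 = -5  holds
(10) p = 19, u = 7; distinct  holds
(11) abs(5 - 19) = 14  holds
(12) q = 9 ≠ 12 and w = 5 ≠ 7; both disjuncts false  fails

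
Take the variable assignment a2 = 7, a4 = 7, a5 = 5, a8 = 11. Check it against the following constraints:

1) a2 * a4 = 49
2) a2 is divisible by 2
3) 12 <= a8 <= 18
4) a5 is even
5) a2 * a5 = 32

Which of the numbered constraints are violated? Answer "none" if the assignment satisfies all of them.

Constraints 2, 3, 4, 5 are violated.

1) a2 * a4 = 7 * 7 = 49 — satisfied.
2) 7 = 2*3 + 1, so 2 does not divide 7 — violated.
3) a8 = 11 is outside [12, 18] — violated.
4) a5 = 5 is odd — violated.
5) a2 * a5 = 7 * 5 = 35, not 32 — violated.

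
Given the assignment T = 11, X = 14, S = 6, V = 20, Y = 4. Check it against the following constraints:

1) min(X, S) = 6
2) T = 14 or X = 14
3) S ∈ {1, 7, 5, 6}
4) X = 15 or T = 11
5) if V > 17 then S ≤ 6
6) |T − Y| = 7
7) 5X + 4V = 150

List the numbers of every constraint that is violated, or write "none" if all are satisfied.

1) min(14, 6) = 6 — OK.
2) T = 11 ≠ 14, but X = 14 = 14 (second disjunct) — OK.
3) S = 6 is in {1, 7, 5, 6} — OK.
4) X = 14 ≠ 15, but T = 11 = 11 (second disjunct) — OK.
5) V = 20 > 17, so we need S ≤ 6; S = 6 ≤ 6 — OK.
6) |11 − 4| = 7 — OK.
7) 5X + 4V = 5(14) + 4(20) = 150 — OK.

The assignment satisfies every constraint.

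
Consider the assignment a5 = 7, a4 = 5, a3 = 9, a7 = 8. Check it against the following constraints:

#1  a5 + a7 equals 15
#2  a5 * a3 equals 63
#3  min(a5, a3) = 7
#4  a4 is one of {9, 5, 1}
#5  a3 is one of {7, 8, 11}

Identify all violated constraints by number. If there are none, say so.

No — constraint 5 is not satisfied.

#1 a5 + a7 = 7 + 8 = 15  ✔
#2 a5 * a3 = 7 * 9 = 63  ✔
#3 min(7, 9) = 7  ✔
#4 a4 = 5 is in {9, 5, 1}  ✔
#5 a3 = 9 is not in {7, 8, 11}  ✘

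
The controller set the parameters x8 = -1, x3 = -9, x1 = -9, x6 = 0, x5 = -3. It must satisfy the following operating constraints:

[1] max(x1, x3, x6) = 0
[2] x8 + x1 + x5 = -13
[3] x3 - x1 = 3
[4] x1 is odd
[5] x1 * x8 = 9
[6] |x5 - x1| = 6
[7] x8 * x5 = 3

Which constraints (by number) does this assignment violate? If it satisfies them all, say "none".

The assignment fails constraint 3.

[1] max(-9, -9, 0) = 0  ✓
[2] x8 + x1 + x5 = -1 + (-9) + (-3) = -13  ✓
[3] x3 - x1 = -9 - (-9) = 0, not 3  ✗
[4] x1 = -9 is odd  ✓
[5] x1 * x8 = -9 * (-1) = 9  ✓
[6] |-3 - (-9)| = 6  ✓
[7] x8 * x5 = -1 * (-3) = 3  ✓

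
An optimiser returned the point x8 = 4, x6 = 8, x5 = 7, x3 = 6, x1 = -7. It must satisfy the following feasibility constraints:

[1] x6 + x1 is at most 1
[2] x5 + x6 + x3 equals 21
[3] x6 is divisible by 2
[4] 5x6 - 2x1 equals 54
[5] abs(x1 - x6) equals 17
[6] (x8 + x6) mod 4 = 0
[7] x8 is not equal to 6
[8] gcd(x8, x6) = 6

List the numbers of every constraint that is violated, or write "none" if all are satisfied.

Constraints 5 and 8 do not hold.

[1] x6 + x1 = 8 + (-7) = 1; 1 ≤ 1  holds
[2] x5 + x6 + x3 = 7 + 8 + 6 = 21  holds
[3] 8 / 2 = 4, so 2 divides 8  holds
[4] 5x6 - 2x1 = 5(8) - 2(-7) = 54  holds
[5] abs(-7 - 8) = 15, not 17  fails
[6] x8 + x6 = 12; 12 mod 4 = 0  holds
[7] x8 = 4, and 4 ≠ 6  holds
[8] gcd(4, 8) = 4, not 6  fails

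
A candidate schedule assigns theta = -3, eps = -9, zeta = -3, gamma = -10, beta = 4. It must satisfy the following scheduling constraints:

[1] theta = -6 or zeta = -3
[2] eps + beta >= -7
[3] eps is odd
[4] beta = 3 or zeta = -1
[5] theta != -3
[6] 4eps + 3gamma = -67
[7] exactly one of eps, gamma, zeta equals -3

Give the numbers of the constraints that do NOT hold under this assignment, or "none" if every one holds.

[1] theta = -3 ≠ -6, but zeta = -3 = -3 (second disjunct)  true
[2] eps + beta = -9 + 4 = -5; -5 ≥ -7  true
[3] eps = -9 is odd  true
[4] beta = 4 ≠ 3 and zeta = -3 ≠ -1; both disjuncts false  false
[5] theta = -3, but -3 is required to differ  false
[6] 4eps + 3gamma = 4(-9) + 3(-10) = -66, not -67  false
[7] eps=-9, gamma=-10, zeta=-3; 1 of them equals -3  true

The assignment fails constraints 4, 5, and 6.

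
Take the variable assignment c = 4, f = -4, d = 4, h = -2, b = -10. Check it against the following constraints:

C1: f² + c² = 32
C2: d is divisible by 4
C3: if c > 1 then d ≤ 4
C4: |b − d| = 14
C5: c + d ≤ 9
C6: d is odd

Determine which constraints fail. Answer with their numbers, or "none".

C1: f² + c² = (-4)² + 4² = 16 + 16 = 32 — satisfied.
C2: 4 / 4 = 1, so 4 divides 4 — satisfied.
C3: c = 4 > 1, so we need d ≤ 4; d = 4 ≤ 4 — satisfied.
C4: |-10 − 4| = 14 — satisfied.
C5: c + d = 4 + 4 = 8; 8 ≤ 9 — satisfied.
C6: d = 4 is even — violated.

Constraint 6 does not hold.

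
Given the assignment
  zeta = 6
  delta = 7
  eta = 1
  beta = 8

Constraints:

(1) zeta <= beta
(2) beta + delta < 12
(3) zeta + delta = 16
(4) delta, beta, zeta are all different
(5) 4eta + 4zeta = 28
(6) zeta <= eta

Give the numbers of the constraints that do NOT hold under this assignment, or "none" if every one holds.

Constraints 2, 3, and 6 are violated.

(1) zeta = 6, beta = 8; 6 ≤ 8 — OK.
(2) beta + delta = 8 + 7 = 15; 15 ≥ 12, bound 12 not met — violated.
(3) zeta + delta = 6 + 7 = 13, not 16 — violated.
(4) values 7, 8, 6 are pairwise distinct — OK.
(5) 4eta + 4zeta = 4(1) + 4(6) = 28 — OK.
(6) zeta = 6, eta = 1; 6 > 1 (want ≤) — violated.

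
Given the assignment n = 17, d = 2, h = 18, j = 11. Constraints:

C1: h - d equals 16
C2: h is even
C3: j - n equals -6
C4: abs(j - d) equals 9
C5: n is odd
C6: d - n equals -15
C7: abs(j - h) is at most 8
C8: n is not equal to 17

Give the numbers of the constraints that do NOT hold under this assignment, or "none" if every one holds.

No — constraint 8 is not satisfied.

C1: h - d = 18 - 2 = 16  OK
C2: h = 18 is even  OK
C3: j - n = 11 - 17 = -6  OK
C4: abs(11 - 2) = 9  OK
C5: n = 17 is odd  OK
C6: d - n = 2 - 17 = -15  OK
C7: abs(11 - 18) = 7; 7 ≤ 8  OK
C8: n = 17, but 17 is required to differ  FAIL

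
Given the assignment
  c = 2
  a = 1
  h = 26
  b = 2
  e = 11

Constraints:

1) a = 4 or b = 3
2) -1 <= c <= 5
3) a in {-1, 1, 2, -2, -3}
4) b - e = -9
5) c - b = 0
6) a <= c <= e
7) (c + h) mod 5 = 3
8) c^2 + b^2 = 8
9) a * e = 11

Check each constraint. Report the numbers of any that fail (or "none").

No — constraint 1 is not satisfied.

1) a = 1 ≠ 4 and b = 2 ≠ 3; both disjuncts false — does not hold.
2) c = 2 lies in [-1, 5] — holds.
3) a = 1 is in {-1, 1, 2, -2, -3} — holds.
4) b - e = 2 - 11 = -9 — holds.
5) c - b = 2 - 2 = 0 — holds.
6) values 1 <= 2 <= 11 — holds.
7) c + h = 28; 28 mod 5 = 3 — holds.
8) c^2 + b^2 = 2^2 + 2^2 = 4 + 4 = 8 — holds.
9) a * e = 1 * 11 = 11 — holds.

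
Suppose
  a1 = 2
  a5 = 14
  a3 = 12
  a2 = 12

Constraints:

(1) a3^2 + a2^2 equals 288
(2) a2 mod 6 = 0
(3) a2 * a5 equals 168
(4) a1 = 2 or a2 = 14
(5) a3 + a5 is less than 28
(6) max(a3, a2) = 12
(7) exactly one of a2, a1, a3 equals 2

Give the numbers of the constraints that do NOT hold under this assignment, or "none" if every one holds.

(1) a3^2 + a2^2 = 12^2 + 12^2 = 144 + 144 = 288 — satisfied.
(2) 12 mod 6 = 0 — satisfied.
(3) a2 * a5 = 12 * 14 = 168 — satisfied.
(4) a1 = 2 = 2 (first disjunct) — satisfied.
(5) a3 + a5 = 12 + 14 = 26; 26 < 28 — satisfied.
(6) max(12, 12) = 12 — satisfied.
(7) a2=12, a1=2, a3=12; 1 of them equals 2 — satisfied.

No violations.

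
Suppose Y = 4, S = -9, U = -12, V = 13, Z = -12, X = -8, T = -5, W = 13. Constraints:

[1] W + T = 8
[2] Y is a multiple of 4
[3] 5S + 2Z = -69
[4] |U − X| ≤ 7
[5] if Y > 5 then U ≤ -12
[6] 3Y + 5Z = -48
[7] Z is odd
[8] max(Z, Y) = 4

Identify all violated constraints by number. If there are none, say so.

[1] W + T = 13 + (-5) = 8  ✔
[2] 4 / 4 = 1, so 4 divides 4  ✔
[3] 5S + 2Z = 5(-9) + 2(-12) = -69  ✔
[4] |-12 − (-8)| = 4; 4 ≤ 7  ✔
[5] Y = 4, not > 5; antecedent false, conditional vacuously true  ✔
[6] 3Y + 5Z = 3(4) + 5(-12) = -48  ✔
[7] Z = -12 is even  ✘
[8] max(-12, 4) = 4  ✔

No — constraint 7 is not satisfied.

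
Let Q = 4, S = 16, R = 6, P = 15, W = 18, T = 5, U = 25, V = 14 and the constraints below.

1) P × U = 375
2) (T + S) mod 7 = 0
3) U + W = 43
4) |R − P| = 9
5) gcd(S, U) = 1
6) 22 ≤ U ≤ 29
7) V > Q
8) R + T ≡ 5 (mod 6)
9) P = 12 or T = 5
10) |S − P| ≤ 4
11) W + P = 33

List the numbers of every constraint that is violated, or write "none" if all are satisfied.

1) P × U = 15 × 25 = 375  ✓
2) T + S = 21; 21 mod 7 = 0  ✓
3) U + W = 25 + 18 = 43  ✓
4) |6 − 15| = 9  ✓
5) gcd(16, 25) = 1  ✓
6) U = 25 lies in [22, 29]  ✓
7) V = 14, Q = 4; 14 > 4  ✓
8) R + T = 11; 11 mod 6 = 5  ✓
9) P = 15 ≠ 12, but T = 5 = 5 (second disjunct)  ✓
10) |16 − 15| = 1; 1 ≤ 4  ✓
11) W + P = 18 + 15 = 33  ✓

Yes — all constraints hold.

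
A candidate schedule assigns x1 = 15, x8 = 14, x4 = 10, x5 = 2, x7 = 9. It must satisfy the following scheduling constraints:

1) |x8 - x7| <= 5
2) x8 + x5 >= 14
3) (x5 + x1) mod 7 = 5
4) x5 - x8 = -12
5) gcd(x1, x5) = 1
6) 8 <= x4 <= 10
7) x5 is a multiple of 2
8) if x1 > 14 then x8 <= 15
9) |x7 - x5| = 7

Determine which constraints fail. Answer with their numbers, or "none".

Constraint 3 does not hold.

1) |14 - 9| = 5; 5 ≤ 5  OK
2) x8 + x5 = 14 + 2 = 16; 16 ≥ 14  OK
3) x5 + x1 = 17; 17 mod 7 = 3, not 5  FAIL
4) x5 - x8 = 2 - 14 = -12  OK
5) gcd(15, 2) = 1  OK
6) x4 = 10 lies in [8, 10]  OK
7) 2 / 2 = 1, so 2 divides 2  OK
8) x1 = 15 > 14, so we need x8 ≤ 15; x8 = 14 ≤ 15  OK
9) |9 - 2| = 7  OK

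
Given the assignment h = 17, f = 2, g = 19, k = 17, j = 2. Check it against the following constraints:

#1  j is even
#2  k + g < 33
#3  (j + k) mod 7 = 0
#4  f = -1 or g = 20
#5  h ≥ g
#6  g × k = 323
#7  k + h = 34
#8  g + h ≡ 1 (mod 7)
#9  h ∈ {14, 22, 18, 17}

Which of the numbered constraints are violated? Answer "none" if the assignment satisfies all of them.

The assignment fails constraints 2, 3, 4, and 5.

#1 j = 2 is even — OK.
#2 k + g = 17 + 19 = 36; 36 ≥ 33, bound 33 not met — violated.
#3 j + k = 19; 19 mod 7 = 5, not 0 — violated.
#4 f = 2 ≠ -1 and g = 19 ≠ 20; both disjuncts false — violated.
#5 h = 17, g = 19; 17 < 19 (want ≥) — violated.
#6 g × k = 19 × 17 = 323 — OK.
#7 k + h = 17 + 17 = 34 — OK.
#8 g + h = 36; 36 mod 7 = 1 — OK.
#9 h = 17 is in {14, 22, 18, 17} — OK.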